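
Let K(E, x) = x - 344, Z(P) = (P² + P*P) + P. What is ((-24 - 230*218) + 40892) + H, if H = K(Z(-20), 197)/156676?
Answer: -1452700019/156676 ≈ -9272.0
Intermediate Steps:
Z(P) = P + 2*P² (Z(P) = (P² + P²) + P = 2*P² + P = P + 2*P²)
K(E, x) = -344 + x
H = -147/156676 (H = (-344 + 197)/156676 = -147*1/156676 = -147/156676 ≈ -0.00093824)
((-24 - 230*218) + 40892) + H = ((-24 - 230*218) + 40892) - 147/156676 = ((-24 - 50140) + 40892) - 147/156676 = (-50164 + 40892) - 147/156676 = -9272 - 147/156676 = -1452700019/156676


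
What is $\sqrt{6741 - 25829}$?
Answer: $4 i \sqrt{1193} \approx 138.16 i$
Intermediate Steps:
$\sqrt{6741 - 25829} = \sqrt{-19088} = 4 i \sqrt{1193}$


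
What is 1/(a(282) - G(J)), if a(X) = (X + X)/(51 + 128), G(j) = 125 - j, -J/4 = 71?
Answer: -179/72647 ≈ -0.0024640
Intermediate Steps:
J = -284 (J = -4*71 = -284)
a(X) = 2*X/179 (a(X) = (2*X)/179 = (2*X)*(1/179) = 2*X/179)
1/(a(282) - G(J)) = 1/((2/179)*282 - (125 - 1*(-284))) = 1/(564/179 - (125 + 284)) = 1/(564/179 - 1*409) = 1/(564/179 - 409) = 1/(-72647/179) = -179/72647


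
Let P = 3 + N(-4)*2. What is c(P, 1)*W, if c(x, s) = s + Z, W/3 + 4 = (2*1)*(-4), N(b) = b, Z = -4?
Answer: 108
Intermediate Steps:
W = -36 (W = -12 + 3*((2*1)*(-4)) = -12 + 3*(2*(-4)) = -12 + 3*(-8) = -12 - 24 = -36)
P = -5 (P = 3 - 4*2 = 3 - 8 = -5)
c(x, s) = -4 + s (c(x, s) = s - 4 = -4 + s)
c(P, 1)*W = (-4 + 1)*(-36) = -3*(-36) = 108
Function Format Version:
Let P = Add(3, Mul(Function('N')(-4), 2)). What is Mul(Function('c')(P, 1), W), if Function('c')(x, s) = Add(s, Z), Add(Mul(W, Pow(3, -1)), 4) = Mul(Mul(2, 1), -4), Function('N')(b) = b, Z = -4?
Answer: 108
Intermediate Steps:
W = -36 (W = Add(-12, Mul(3, Mul(Mul(2, 1), -4))) = Add(-12, Mul(3, Mul(2, -4))) = Add(-12, Mul(3, -8)) = Add(-12, -24) = -36)
P = -5 (P = Add(3, Mul(-4, 2)) = Add(3, -8) = -5)
Function('c')(x, s) = Add(-4, s) (Function('c')(x, s) = Add(s, -4) = Add(-4, s))
Mul(Function('c')(P, 1), W) = Mul(Add(-4, 1), -36) = Mul(-3, -36) = 108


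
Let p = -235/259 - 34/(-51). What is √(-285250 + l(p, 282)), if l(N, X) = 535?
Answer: 9*I*√3515 ≈ 533.59*I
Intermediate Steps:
p = -187/777 (p = -235*1/259 - 34*(-1/51) = -235/259 + ⅔ = -187/777 ≈ -0.24067)
√(-285250 + l(p, 282)) = √(-285250 + 535) = √(-284715) = 9*I*√3515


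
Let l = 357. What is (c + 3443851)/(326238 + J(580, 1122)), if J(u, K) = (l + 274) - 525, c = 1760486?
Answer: 5204337/326344 ≈ 15.947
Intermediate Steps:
J(u, K) = 106 (J(u, K) = (357 + 274) - 525 = 631 - 525 = 106)
(c + 3443851)/(326238 + J(580, 1122)) = (1760486 + 3443851)/(326238 + 106) = 5204337/326344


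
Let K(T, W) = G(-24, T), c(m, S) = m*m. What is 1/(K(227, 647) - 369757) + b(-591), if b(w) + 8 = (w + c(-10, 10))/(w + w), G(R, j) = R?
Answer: -3315087847/437081142 ≈ -7.5846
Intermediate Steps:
c(m, S) = m**2
K(T, W) = -24
b(w) = -8 + (100 + w)/(2*w) (b(w) = -8 + (w + (-10)**2)/(w + w) = -8 + (w + 100)/((2*w)) = -8 + (100 + w)*(1/(2*w)) = -8 + (100 + w)/(2*w))
1/(K(227, 647) - 369757) + b(-591) = 1/(-24 - 369757) + (-15/2 + 50/(-591)) = 1/(-369781) + (-15/2 + 50*(-1/591)) = -1/369781 + (-15/2 - 50/591) = -1/369781 - 8965/1182 = -3315087847/437081142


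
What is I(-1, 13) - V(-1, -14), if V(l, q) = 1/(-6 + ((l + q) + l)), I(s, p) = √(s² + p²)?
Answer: 1/22 + √170 ≈ 13.084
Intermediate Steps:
I(s, p) = √(p² + s²)
V(l, q) = 1/(-6 + q + 2*l) (V(l, q) = 1/(-6 + (q + 2*l)) = 1/(-6 + q + 2*l))
I(-1, 13) - V(-1, -14) = √(13² + (-1)²) - 1/(-6 - 14 + 2*(-1)) = √(169 + 1) - 1/(-6 - 14 - 2) = √170 - 1/(-22) = √170 - 1*(-1/22) = √170 + 1/22 = 1/22 + √170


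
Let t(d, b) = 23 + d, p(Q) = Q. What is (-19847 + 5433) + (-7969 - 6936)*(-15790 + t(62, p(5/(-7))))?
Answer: 234068611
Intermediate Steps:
(-19847 + 5433) + (-7969 - 6936)*(-15790 + t(62, p(5/(-7)))) = (-19847 + 5433) + (-7969 - 6936)*(-15790 + (23 + 62)) = -14414 - 14905*(-15790 + 85) = -14414 - 14905*(-15705) = -14414 + 234083025 = 234068611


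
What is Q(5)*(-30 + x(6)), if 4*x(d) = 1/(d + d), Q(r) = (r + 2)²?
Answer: -70511/48 ≈ -1469.0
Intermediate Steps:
Q(r) = (2 + r)²
x(d) = 1/(8*d) (x(d) = 1/(4*(d + d)) = 1/(4*((2*d))) = (1/(2*d))/4 = 1/(8*d))
Q(5)*(-30 + x(6)) = (2 + 5)²*(-30 + (⅛)/6) = 7²*(-30 + (⅛)*(⅙)) = 49*(-30 + 1/48) = 49*(-1439/48) = -70511/48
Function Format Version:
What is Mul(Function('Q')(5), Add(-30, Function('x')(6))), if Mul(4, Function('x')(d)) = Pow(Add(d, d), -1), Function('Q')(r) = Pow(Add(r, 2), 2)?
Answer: Rational(-70511, 48) ≈ -1469.0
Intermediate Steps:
Function('Q')(r) = Pow(Add(2, r), 2)
Function('x')(d) = Mul(Rational(1, 8), Pow(d, -1)) (Function('x')(d) = Mul(Rational(1, 4), Pow(Add(d, d), -1)) = Mul(Rational(1, 4), Pow(Mul(2, d), -1)) = Mul(Rational(1, 4), Mul(Rational(1, 2), Pow(d, -1))) = Mul(Rational(1, 8), Pow(d, -1)))
Mul(Function('Q')(5), Add(-30, Function('x')(6))) = Mul(Pow(Add(2, 5), 2), Add(-30, Mul(Rational(1, 8), Pow(6, -1)))) = Mul(Pow(7, 2), Add(-30, Mul(Rational(1, 8), Rational(1, 6)))) = Mul(49, Add(-30, Rational(1, 48))) = Mul(49, Rational(-1439, 48)) = Rational(-70511, 48)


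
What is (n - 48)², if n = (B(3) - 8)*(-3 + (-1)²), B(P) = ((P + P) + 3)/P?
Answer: 1444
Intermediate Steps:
B(P) = (3 + 2*P)/P (B(P) = (2*P + 3)/P = (3 + 2*P)/P)
n = 10 (n = ((2 + 3/3) - 8)*(-3 + (-1)²) = ((2 + 3*(⅓)) - 8)*(-3 + 1) = ((2 + 1) - 8)*(-2) = (3 - 8)*(-2) = -5*(-2) = 10)
(n - 48)² = (10 - 48)² = (-38)² = 1444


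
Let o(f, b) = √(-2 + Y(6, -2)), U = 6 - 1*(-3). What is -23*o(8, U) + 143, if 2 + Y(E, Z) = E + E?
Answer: 143 - 46*√2 ≈ 77.946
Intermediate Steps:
Y(E, Z) = -2 + 2*E (Y(E, Z) = -2 + (E + E) = -2 + 2*E)
U = 9 (U = 6 + 3 = 9)
o(f, b) = 2*√2 (o(f, b) = √(-2 + (-2 + 2*6)) = √(-2 + (-2 + 12)) = √(-2 + 10) = √8 = 2*√2)
-23*o(8, U) + 143 = -46*√2 + 143 = 143 - 46*√2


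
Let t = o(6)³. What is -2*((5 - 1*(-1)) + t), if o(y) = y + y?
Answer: -3468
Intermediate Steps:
o(y) = 2*y
t = 1728 (t = (2*6)³ = 12³ = 1728)
-2*((5 - 1*(-1)) + t) = -2*((5 - 1*(-1)) + 1728) = -2*((5 + 1) + 1728) = -2*(6 + 1728) = -2*1734 = -3468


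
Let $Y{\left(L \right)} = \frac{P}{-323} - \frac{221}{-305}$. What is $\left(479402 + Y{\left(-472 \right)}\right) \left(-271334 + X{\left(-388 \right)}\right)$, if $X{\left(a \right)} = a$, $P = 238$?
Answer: $- \frac{754880267771718}{5795} \approx -1.3026 \cdot 10^{11}$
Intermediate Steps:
$Y{\left(L \right)} = - \frac{71}{5795}$ ($Y{\left(L \right)} = \frac{238}{-323} - \frac{221}{-305} = 238 \left(- \frac{1}{323}\right) - - \frac{221}{305} = - \frac{14}{19} + \frac{221}{305} = - \frac{71}{5795}$)
$\left(479402 + Y{\left(-472 \right)}\right) \left(-271334 + X{\left(-388 \right)}\right) = \left(479402 - \frac{71}{5795}\right) \left(-271334 - 388\right) = \frac{2778134519}{5795} \left(-271722\right) = - \frac{754880267771718}{5795}$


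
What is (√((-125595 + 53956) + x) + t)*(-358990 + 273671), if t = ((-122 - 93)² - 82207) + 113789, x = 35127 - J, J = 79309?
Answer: -6638415433 - 255957*I*√12869 ≈ -6.6384e+9 - 2.9036e+7*I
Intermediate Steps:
x = -44182 (x = 35127 - 1*79309 = 35127 - 79309 = -44182)
t = 77807 (t = ((-215)² - 82207) + 113789 = (46225 - 82207) + 113789 = -35982 + 113789 = 77807)
(√((-125595 + 53956) + x) + t)*(-358990 + 273671) = (√((-125595 + 53956) - 44182) + 77807)*(-358990 + 273671) = (√(-71639 - 44182) + 77807)*(-85319) = (√(-115821) + 77807)*(-85319) = (3*I*√12869 + 77807)*(-85319) = (77807 + 3*I*√12869)*(-85319) = -6638415433 - 255957*I*√12869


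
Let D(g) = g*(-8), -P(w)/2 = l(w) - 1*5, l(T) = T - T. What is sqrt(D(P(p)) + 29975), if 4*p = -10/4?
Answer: sqrt(29895) ≈ 172.90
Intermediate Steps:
l(T) = 0
p = -5/8 (p = (-10/4)/4 = (-10*1/4)/4 = (1/4)*(-5/2) = -5/8 ≈ -0.62500)
P(w) = 10 (P(w) = -2*(0 - 1*5) = -2*(0 - 5) = -2*(-5) = 10)
D(g) = -8*g
sqrt(D(P(p)) + 29975) = sqrt(-8*10 + 29975) = sqrt(-80 + 29975) = sqrt(29895)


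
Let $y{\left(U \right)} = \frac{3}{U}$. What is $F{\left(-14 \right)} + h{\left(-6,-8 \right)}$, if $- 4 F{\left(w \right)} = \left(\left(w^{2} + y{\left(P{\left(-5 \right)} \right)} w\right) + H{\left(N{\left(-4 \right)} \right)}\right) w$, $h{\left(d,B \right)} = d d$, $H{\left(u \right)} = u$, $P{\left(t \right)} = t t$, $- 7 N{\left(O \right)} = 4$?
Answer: $\frac{17853}{25} \approx 714.12$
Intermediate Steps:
$N{\left(O \right)} = - \frac{4}{7}$ ($N{\left(O \right)} = \left(- \frac{1}{7}\right) 4 = - \frac{4}{7}$)
$P{\left(t \right)} = t^{2}$
$h{\left(d,B \right)} = d^{2}$
$F{\left(w \right)} = - \frac{w \left(- \frac{4}{7} + w^{2} + \frac{3 w}{25}\right)}{4}$ ($F{\left(w \right)} = - \frac{\left(\left(w^{2} + \frac{3}{\left(-5\right)^{2}} w\right) - \frac{4}{7}\right) w}{4} = - \frac{\left(\left(w^{2} + \frac{3}{25} w\right) - \frac{4}{7}\right) w}{4} = - \frac{\left(\left(w^{2} + 3 \cdot \frac{1}{25} w\right) - \frac{4}{7}\right) w}{4} = - \frac{\left(\left(w^{2} + \frac{3 w}{25}\right) - \frac{4}{7}\right) w}{4} = - \frac{\left(- \frac{4}{7} + w^{2} + \frac{3 w}{25}\right) w}{4} = - \frac{w \left(- \frac{4}{7} + w^{2} + \frac{3 w}{25}\right)}{4}$)
$F{\left(-14 \right)} + h{\left(-6,-8 \right)} = \frac{1}{700} \left(-14\right) \left(100 - 175 \left(-14\right)^{2} - -294\right) + \left(-6\right)^{2} = \frac{1}{700} \left(-14\right) \left(100 - 34300 + 294\right) + 36 = \frac{1}{700} \left(-14\right) \left(-33906\right) + 36 = \frac{16953}{25} + 36 = \frac{17853}{25}$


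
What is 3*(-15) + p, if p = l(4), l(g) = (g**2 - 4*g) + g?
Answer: -41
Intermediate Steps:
l(g) = g**2 - 3*g
p = 4 (p = 4*(-3 + 4) = 4*1 = 4)
3*(-15) + p = 3*(-15) + 4 = -45 + 4 = -41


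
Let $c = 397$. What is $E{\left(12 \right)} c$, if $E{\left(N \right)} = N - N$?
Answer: $0$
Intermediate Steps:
$E{\left(N \right)} = 0$
$E{\left(12 \right)} c = 0 \cdot 397 = 0$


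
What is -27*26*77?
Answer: -54054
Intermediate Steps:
-27*26*77 = -702*77 = -54054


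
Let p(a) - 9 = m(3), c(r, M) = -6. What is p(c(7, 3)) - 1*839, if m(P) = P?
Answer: -827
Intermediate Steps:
p(a) = 12 (p(a) = 9 + 3 = 12)
p(c(7, 3)) - 1*839 = 12 - 1*839 = 12 - 839 = -827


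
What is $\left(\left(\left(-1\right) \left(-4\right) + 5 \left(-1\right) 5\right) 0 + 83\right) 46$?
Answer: $3818$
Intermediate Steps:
$\left(\left(\left(-1\right) \left(-4\right) + 5 \left(-1\right) 5\right) 0 + 83\right) 46 = \left(\left(4 - 25\right) 0 + 83\right) 46 = \left(\left(-21\right) 0 + 83\right) 46 = \left(0 + 83\right) 46 = 83 \cdot 46 = 3818$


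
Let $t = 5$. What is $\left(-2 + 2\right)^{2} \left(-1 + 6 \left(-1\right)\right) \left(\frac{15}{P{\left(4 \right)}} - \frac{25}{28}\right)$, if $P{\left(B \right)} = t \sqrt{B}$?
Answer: $0$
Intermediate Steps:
$P{\left(B \right)} = 5 \sqrt{B}$
$\left(-2 + 2\right)^{2} \left(-1 + 6 \left(-1\right)\right) \left(\frac{15}{P{\left(4 \right)}} - \frac{25}{28}\right) = \left(-2 + 2\right)^{2} \left(-1 + 6 \left(-1\right)\right) \left(\frac{15}{5 \sqrt{4}} - \frac{25}{28}\right) = 0^{2} \left(-1 - 6\right) \left(\frac{15}{5 \cdot 2} - \frac{25}{28}\right) = 0 \left(-7\right) \left(\frac{15}{10} - \frac{25}{28}\right) = 0 \left(15 \cdot \frac{1}{10} - \frac{25}{28}\right) = 0 \left(\frac{3}{2} - \frac{25}{28}\right) = 0 \cdot \frac{17}{28} = 0$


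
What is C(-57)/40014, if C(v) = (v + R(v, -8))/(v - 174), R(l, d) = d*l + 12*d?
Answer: -101/3081078 ≈ -3.2781e-5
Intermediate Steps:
R(l, d) = 12*d + d*l
C(v) = (-96 - 7*v)/(-174 + v) (C(v) = (v - 8*(12 + v))/(v - 174) = (v + (-96 - 8*v))/(-174 + v) = (-96 - 7*v)/(-174 + v))
C(-57)/40014 = ((-96 - 7*(-57))/(-174 - 57))/40014 = ((-96 + 399)/(-231))*(1/40014) = -1/231*303*(1/40014) = -101/77*1/40014 = -101/3081078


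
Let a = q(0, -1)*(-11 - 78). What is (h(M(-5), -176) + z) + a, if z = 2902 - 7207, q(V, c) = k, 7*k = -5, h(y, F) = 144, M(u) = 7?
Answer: -28682/7 ≈ -4097.4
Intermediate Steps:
k = -5/7 (k = (1/7)*(-5) = -5/7 ≈ -0.71429)
q(V, c) = -5/7
z = -4305
a = 445/7 (a = -5*(-11 - 78)/7 = -5/7*(-89) = 445/7 ≈ 63.571)
(h(M(-5), -176) + z) + a = (144 - 4305) + 445/7 = -4161 + 445/7 = -28682/7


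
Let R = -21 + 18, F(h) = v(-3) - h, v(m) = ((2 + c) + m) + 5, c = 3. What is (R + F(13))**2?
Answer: 81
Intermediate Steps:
v(m) = 10 + m (v(m) = ((2 + 3) + m) + 5 = (5 + m) + 5 = 10 + m)
F(h) = 7 - h (F(h) = (10 - 3) - h = 7 - h)
R = -3
(R + F(13))**2 = (-3 + (7 - 1*13))**2 = (-3 + (7 - 13))**2 = (-3 - 6)**2 = (-9)**2 = 81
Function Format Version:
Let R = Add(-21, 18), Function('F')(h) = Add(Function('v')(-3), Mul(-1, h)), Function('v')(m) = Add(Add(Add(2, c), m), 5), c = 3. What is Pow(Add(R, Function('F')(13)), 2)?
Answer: 81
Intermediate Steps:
Function('v')(m) = Add(10, m) (Function('v')(m) = Add(Add(Add(2, 3), m), 5) = Add(Add(5, m), 5) = Add(10, m))
Function('F')(h) = Add(7, Mul(-1, h)) (Function('F')(h) = Add(Add(10, -3), Mul(-1, h)) = Add(7, Mul(-1, h)))
R = -3
Pow(Add(R, Function('F')(13)), 2) = Pow(Add(-3, Add(7, Mul(-1, 13))), 2) = Pow(Add(-3, Add(7, -13)), 2) = Pow(Add(-3, -6), 2) = Pow(-9, 2) = 81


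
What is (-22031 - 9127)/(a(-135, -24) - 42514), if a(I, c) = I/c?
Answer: 249264/340067 ≈ 0.73298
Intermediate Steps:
(-22031 - 9127)/(a(-135, -24) - 42514) = (-22031 - 9127)/(-135/(-24) - 42514) = -31158/(-135*(-1/24) - 42514) = -31158/(45/8 - 42514) = -31158/(-340067/8) = -31158*(-8/340067) = 249264/340067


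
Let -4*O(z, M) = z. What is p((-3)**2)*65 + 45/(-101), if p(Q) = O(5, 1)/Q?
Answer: -34445/3636 ≈ -9.4733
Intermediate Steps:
O(z, M) = -z/4
p(Q) = -5/(4*Q) (p(Q) = (-1/4*5)/Q = -5/(4*Q))
p((-3)**2)*65 + 45/(-101) = -5/(4*((-3)**2))*65 + 45/(-101) = -5/4/9*65 + 45*(-1/101) = -5/4*1/9*65 - 45/101 = -5/36*65 - 45/101 = -325/36 - 45/101 = -34445/3636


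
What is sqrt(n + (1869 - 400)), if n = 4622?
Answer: sqrt(6091) ≈ 78.045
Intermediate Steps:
sqrt(n + (1869 - 400)) = sqrt(4622 + (1869 - 400)) = sqrt(4622 + 1469) = sqrt(6091)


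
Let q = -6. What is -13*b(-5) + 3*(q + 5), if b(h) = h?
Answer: 62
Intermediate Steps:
-13*b(-5) + 3*(q + 5) = -13*(-5) + 3*(-6 + 5) = 65 + 3*(-1) = 65 - 3 = 62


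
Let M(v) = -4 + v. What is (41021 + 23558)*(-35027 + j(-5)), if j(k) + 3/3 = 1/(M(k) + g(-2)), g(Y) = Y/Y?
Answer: -18096650275/8 ≈ -2.2621e+9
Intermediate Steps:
g(Y) = 1
j(k) = -1 + 1/(-3 + k) (j(k) = -1 + 1/((-4 + k) + 1) = -1 + 1/(-3 + k))
(41021 + 23558)*(-35027 + j(-5)) = (41021 + 23558)*(-35027 + (4 - 1*(-5))/(-3 - 5)) = 64579*(-35027 + (4 + 5)/(-8)) = 64579*(-35027 - ⅛*9) = 64579*(-35027 - 9/8) = 64579*(-280225/8) = -18096650275/8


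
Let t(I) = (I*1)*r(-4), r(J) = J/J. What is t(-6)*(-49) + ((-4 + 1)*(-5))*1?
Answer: 309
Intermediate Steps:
r(J) = 1
t(I) = I (t(I) = (I*1)*1 = I*1 = I)
t(-6)*(-49) + ((-4 + 1)*(-5))*1 = -6*(-49) + ((-4 + 1)*(-5))*1 = 294 - 3*(-5)*1 = 294 + 15*1 = 294 + 15 = 309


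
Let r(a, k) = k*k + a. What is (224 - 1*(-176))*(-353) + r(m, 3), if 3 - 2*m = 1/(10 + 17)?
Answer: -3812117/27 ≈ -1.4119e+5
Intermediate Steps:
m = 40/27 (m = 3/2 - 1/(2*(10 + 17)) = 3/2 - ½/27 = 3/2 - ½*1/27 = 3/2 - 1/54 = 40/27 ≈ 1.4815)
r(a, k) = a + k² (r(a, k) = k² + a = a + k²)
(224 - 1*(-176))*(-353) + r(m, 3) = (224 - 1*(-176))*(-353) + (40/27 + 3²) = (224 + 176)*(-353) + (40/27 + 9) = 400*(-353) + 283/27 = -141200 + 283/27 = -3812117/27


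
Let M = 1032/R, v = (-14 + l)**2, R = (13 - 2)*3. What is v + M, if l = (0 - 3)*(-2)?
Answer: 1048/11 ≈ 95.273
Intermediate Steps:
l = 6 (l = -3*(-2) = 6)
R = 33 (R = 11*3 = 33)
v = 64 (v = (-14 + 6)**2 = (-8)**2 = 64)
M = 344/11 (M = 1032/33 = 1032*(1/33) = 344/11 ≈ 31.273)
v + M = 64 + 344/11 = 1048/11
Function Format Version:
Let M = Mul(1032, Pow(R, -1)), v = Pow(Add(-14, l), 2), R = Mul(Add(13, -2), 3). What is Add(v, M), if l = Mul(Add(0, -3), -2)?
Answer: Rational(1048, 11) ≈ 95.273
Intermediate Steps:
l = 6 (l = Mul(-3, -2) = 6)
R = 33 (R = Mul(11, 3) = 33)
v = 64 (v = Pow(Add(-14, 6), 2) = Pow(-8, 2) = 64)
M = Rational(344, 11) (M = Mul(1032, Pow(33, -1)) = Mul(1032, Rational(1, 33)) = Rational(344, 11) ≈ 31.273)
Add(v, M) = Add(64, Rational(344, 11)) = Rational(1048, 11)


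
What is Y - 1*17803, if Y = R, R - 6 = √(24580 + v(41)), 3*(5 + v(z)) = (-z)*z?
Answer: -17797 + 2*√54033/3 ≈ -17642.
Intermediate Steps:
v(z) = -5 - z²/3 (v(z) = -5 + ((-z)*z)/3 = -5 + (-z²)/3 = -5 - z²/3)
R = 6 + 2*√54033/3 (R = 6 + √(24580 + (-5 - ⅓*41²)) = 6 + √(24580 + (-5 - ⅓*1681)) = 6 + √(24580 + (-5 - 1681/3)) = 6 + √(24580 - 1696/3) = 6 + √(72044/3) = 6 + 2*√54033/3 ≈ 160.97)
Y = 6 + 2*√54033/3 ≈ 160.97
Y - 1*17803 = (6 + 2*√54033/3) - 1*17803 = (6 + 2*√54033/3) - 17803 = -17797 + 2*√54033/3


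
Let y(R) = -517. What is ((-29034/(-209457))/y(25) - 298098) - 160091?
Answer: -5512994655875/12032141 ≈ -4.5819e+5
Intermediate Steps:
((-29034/(-209457))/y(25) - 298098) - 160091 = (-29034/(-209457)/(-517) - 298098) - 160091 = (-29034*(-1/209457)*(-1/517) - 298098) - 160091 = ((3226/23273)*(-1/517) - 298098) - 160091 = (-3226/12032141 - 298098) - 160091 = -3586757171044/12032141 - 160091 = -5512994655875/12032141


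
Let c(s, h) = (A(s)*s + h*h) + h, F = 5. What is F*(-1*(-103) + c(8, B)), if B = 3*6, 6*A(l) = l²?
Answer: 7955/3 ≈ 2651.7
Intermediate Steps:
A(l) = l²/6
B = 18
c(s, h) = h + h² + s³/6 (c(s, h) = ((s²/6)*s + h*h) + h = (s³/6 + h²) + h = (h² + s³/6) + h = h + h² + s³/6)
F*(-1*(-103) + c(8, B)) = 5*(-1*(-103) + (18 + 18² + (⅙)*8³)) = 5*(103 + (18 + 324 + (⅙)*512)) = 5*(103 + (18 + 324 + 256/3)) = 5*(103 + 1282/3) = 5*(1591/3) = 7955/3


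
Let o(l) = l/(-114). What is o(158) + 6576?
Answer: 374753/57 ≈ 6574.6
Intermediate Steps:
o(l) = -l/114 (o(l) = l*(-1/114) = -l/114)
o(158) + 6576 = -1/114*158 + 6576 = -79/57 + 6576 = 374753/57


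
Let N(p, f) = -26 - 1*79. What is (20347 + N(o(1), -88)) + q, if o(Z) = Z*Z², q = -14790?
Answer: 5452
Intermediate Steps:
o(Z) = Z³
N(p, f) = -105 (N(p, f) = -26 - 79 = -105)
(20347 + N(o(1), -88)) + q = (20347 - 105) - 14790 = 20242 - 14790 = 5452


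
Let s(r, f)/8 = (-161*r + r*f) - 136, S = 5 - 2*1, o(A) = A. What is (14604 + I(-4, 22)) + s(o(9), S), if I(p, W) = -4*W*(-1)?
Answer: 2228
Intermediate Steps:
I(p, W) = 4*W
S = 3 (S = 5 - 2 = 3)
s(r, f) = -1088 - 1288*r + 8*f*r (s(r, f) = 8*((-161*r + r*f) - 136) = 8*((-161*r + f*r) - 136) = 8*(-136 - 161*r + f*r) = -1088 - 1288*r + 8*f*r)
(14604 + I(-4, 22)) + s(o(9), S) = (14604 + 4*22) + (-1088 - 1288*9 + 8*3*9) = (14604 + 88) + (-1088 - 11592 + 216) = 14692 - 12464 = 2228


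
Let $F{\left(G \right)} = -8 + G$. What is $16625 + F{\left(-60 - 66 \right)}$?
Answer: $16491$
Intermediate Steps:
$16625 + F{\left(-60 - 66 \right)} = 16625 - 134 = 16491$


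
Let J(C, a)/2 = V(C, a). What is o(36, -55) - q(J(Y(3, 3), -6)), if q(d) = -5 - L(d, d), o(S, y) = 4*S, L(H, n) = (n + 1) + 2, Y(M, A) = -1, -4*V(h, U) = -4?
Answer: 154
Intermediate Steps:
V(h, U) = 1 (V(h, U) = -¼*(-4) = 1)
J(C, a) = 2 (J(C, a) = 2*1 = 2)
L(H, n) = 3 + n (L(H, n) = (1 + n) + 2 = 3 + n)
q(d) = -8 - d (q(d) = -5 - (3 + d) = -5 + (-3 - d) = -8 - d)
o(36, -55) - q(J(Y(3, 3), -6)) = 4*36 - (-8 - 1*2) = 144 - (-8 - 2) = 144 - 1*(-10) = 144 + 10 = 154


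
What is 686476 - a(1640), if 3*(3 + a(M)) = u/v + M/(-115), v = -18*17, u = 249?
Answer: 4831474567/7038 ≈ 6.8648e+5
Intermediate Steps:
v = -306
a(M) = -1001/306 - M/345 (a(M) = -3 + (249/(-306) + M/(-115))/3 = -3 + (249*(-1/306) + M*(-1/115))/3 = -3 + (-83/102 - M/115)/3 = -3 + (-83/306 - M/345) = -1001/306 - M/345)
686476 - a(1640) = 686476 - (-1001/306 - 1/345*1640) = 686476 - (-1001/306 - 328/69) = 686476 - 1*(-56479/7038) = 686476 + 56479/7038 = 4831474567/7038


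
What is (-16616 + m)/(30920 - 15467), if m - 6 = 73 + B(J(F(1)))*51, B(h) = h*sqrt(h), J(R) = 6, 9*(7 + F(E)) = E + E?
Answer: -16537/15453 + 2*sqrt(6)/101 ≈ -1.0216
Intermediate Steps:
F(E) = -7 + 2*E/9 (F(E) = -7 + (E + E)/9 = -7 + (2*E)/9 = -7 + 2*E/9)
B(h) = h**(3/2)
m = 79 + 306*sqrt(6) (m = 6 + (73 + 6**(3/2)*51) = 6 + (73 + (6*sqrt(6))*51) = 6 + (73 + 306*sqrt(6)) = 79 + 306*sqrt(6) ≈ 828.54)
(-16616 + m)/(30920 - 15467) = (-16616 + (79 + 306*sqrt(6)))/(30920 - 15467) = (-16537 + 306*sqrt(6))/15453 = (-16537 + 306*sqrt(6))*(1/15453) = -16537/15453 + 2*sqrt(6)/101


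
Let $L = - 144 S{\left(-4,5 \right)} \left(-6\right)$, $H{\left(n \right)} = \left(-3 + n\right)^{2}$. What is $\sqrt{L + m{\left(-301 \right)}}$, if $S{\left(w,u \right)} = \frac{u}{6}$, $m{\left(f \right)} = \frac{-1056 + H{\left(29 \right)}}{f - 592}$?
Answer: $\frac{2 \sqrt{397855}}{47} \approx 26.841$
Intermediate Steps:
$m{\left(f \right)} = - \frac{380}{-592 + f}$ ($m{\left(f \right)} = \frac{-1056 + \left(-3 + 29\right)^{2}}{f - 592} = \frac{-1056 + 26^{2}}{-592 + f} = \frac{-1056 + 676}{-592 + f} = - \frac{380}{-592 + f}$)
$S{\left(w,u \right)} = \frac{u}{6}$ ($S{\left(w,u \right)} = u \frac{1}{6} = \frac{u}{6}$)
$L = 720$ ($L = - 144 \cdot \frac{1}{6} \cdot 5 \left(-6\right) = \left(-144\right) \frac{5}{6} \left(-6\right) = \left(-120\right) \left(-6\right) = 720$)
$\sqrt{L + m{\left(-301 \right)}} = \sqrt{720 - \frac{380}{-592 - 301}} = \sqrt{720 - \frac{380}{-893}} = \sqrt{720 - - \frac{20}{47}} = \sqrt{720 + \frac{20}{47}} = \sqrt{\frac{33860}{47}} = \frac{2 \sqrt{397855}}{47}$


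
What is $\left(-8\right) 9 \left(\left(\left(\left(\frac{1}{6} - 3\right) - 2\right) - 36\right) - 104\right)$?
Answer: $10428$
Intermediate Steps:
$\left(-8\right) 9 \left(\left(\left(\left(\frac{1}{6} - 3\right) - 2\right) - 36\right) - 104\right) = - 72 \left(\left(\left(\left(\frac{1}{6} - 3\right) - 2\right) - 36\right) - 104\right) = - 72 \left(\left(\left(- \frac{17}{6} - 2\right) - 36\right) - 104\right) = - 72 \left(\left(- \frac{29}{6} - 36\right) - 104\right) = - 72 \left(- \frac{245}{6} - 104\right) = \left(-72\right) \left(- \frac{869}{6}\right) = 10428$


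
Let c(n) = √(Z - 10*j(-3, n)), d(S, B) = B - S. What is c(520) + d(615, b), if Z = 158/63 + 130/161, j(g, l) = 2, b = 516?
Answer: -99 + 4*I*√243271/483 ≈ -99.0 + 4.0847*I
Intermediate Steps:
Z = 4804/1449 (Z = 158*(1/63) + 130*(1/161) = 158/63 + 130/161 = 4804/1449 ≈ 3.3154)
c(n) = 4*I*√243271/483 (c(n) = √(4804/1449 - 10*2) = √(4804/1449 - 20) = √(-24176/1449) = 4*I*√243271/483)
c(520) + d(615, b) = 4*I*√243271/483 + (516 - 1*615) = 4*I*√243271/483 + (516 - 615) = 4*I*√243271/483 - 99 = -99 + 4*I*√243271/483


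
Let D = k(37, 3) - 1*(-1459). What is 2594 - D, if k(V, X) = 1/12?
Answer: 13619/12 ≈ 1134.9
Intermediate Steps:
k(V, X) = 1/12
D = 17509/12 (D = 1/12 - 1*(-1459) = 1/12 + 1459 = 17509/12 ≈ 1459.1)
2594 - D = 2594 - 1*17509/12 = 2594 - 17509/12 = 13619/12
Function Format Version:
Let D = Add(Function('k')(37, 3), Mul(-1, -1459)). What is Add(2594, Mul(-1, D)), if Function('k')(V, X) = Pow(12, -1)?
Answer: Rational(13619, 12) ≈ 1134.9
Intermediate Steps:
Function('k')(V, X) = Rational(1, 12)
D = Rational(17509, 12) (D = Add(Rational(1, 12), Mul(-1, -1459)) = Add(Rational(1, 12), 1459) = Rational(17509, 12) ≈ 1459.1)
Add(2594, Mul(-1, D)) = Add(2594, Mul(-1, Rational(17509, 12))) = Add(2594, Rational(-17509, 12)) = Rational(13619, 12)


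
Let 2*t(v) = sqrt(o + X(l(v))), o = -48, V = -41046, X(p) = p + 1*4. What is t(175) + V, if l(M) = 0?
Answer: -41046 + I*sqrt(11) ≈ -41046.0 + 3.3166*I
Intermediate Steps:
X(p) = 4 + p (X(p) = p + 4 = 4 + p)
t(v) = I*sqrt(11) (t(v) = sqrt(-48 + (4 + 0))/2 = sqrt(-48 + 4)/2 = sqrt(-44)/2 = (2*I*sqrt(11))/2 = I*sqrt(11))
t(175) + V = I*sqrt(11) - 41046 = -41046 + I*sqrt(11)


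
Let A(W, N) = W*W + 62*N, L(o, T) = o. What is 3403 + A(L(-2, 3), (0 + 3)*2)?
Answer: 3779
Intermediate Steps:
A(W, N) = W**2 + 62*N
3403 + A(L(-2, 3), (0 + 3)*2) = 3403 + ((-2)**2 + 62*((0 + 3)*2)) = 3403 + (4 + 62*(3*2)) = 3403 + (4 + 62*6) = 3403 + (4 + 372) = 3403 + 376 = 3779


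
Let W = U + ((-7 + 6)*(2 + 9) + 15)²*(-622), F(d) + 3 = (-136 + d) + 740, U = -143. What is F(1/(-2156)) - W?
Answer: 23060575/2156 ≈ 10696.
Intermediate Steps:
F(d) = 601 + d (F(d) = -3 + ((-136 + d) + 740) = -3 + (604 + d) = 601 + d)
W = -10095 (W = -143 + ((-7 + 6)*(2 + 9) + 15)²*(-622) = -143 + (-1*11 + 15)²*(-622) = -143 + (-11 + 15)²*(-622) = -143 + 4²*(-622) = -143 + 16*(-622) = -143 - 9952 = -10095)
F(1/(-2156)) - W = (601 + 1/(-2156)) - 1*(-10095) = (601 - 1/2156) + 10095 = 1295755/2156 + 10095 = 23060575/2156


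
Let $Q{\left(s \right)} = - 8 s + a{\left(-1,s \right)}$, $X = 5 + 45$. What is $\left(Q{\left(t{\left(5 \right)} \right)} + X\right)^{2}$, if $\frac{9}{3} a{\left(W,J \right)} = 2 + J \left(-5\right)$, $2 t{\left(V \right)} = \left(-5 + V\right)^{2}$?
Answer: $\frac{23104}{9} \approx 2567.1$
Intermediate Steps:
$t{\left(V \right)} = \frac{\left(-5 + V\right)^{2}}{2}$
$a{\left(W,J \right)} = \frac{2}{3} - \frac{5 J}{3}$ ($a{\left(W,J \right)} = \frac{2 + J \left(-5\right)}{3} = \frac{2 - 5 J}{3} = \frac{2}{3} - \frac{5 J}{3}$)
$X = 50$
$Q{\left(s \right)} = \frac{2}{3} - \frac{29 s}{3}$ ($Q{\left(s \right)} = - 8 s - \left(- \frac{2}{3} + \frac{5 s}{3}\right) = \frac{2}{3} - \frac{29 s}{3}$)
$\left(Q{\left(t{\left(5 \right)} \right)} + X\right)^{2} = \left(\left(\frac{2}{3} - \frac{29 \frac{\left(-5 + 5\right)^{2}}{2}}{3}\right) + 50\right)^{2} = \left(\left(\frac{2}{3} - \frac{29 \frac{0^{2}}{2}}{3}\right) + 50\right)^{2} = \left(\left(\frac{2}{3} - \frac{29 \cdot \frac{1}{2} \cdot 0}{3}\right) + 50\right)^{2} = \left(\left(\frac{2}{3} - 0\right) + 50\right)^{2} = \left(\left(\frac{2}{3} + 0\right) + 50\right)^{2} = \left(\frac{2}{3} + 50\right)^{2} = \left(\frac{152}{3}\right)^{2} = \frac{23104}{9}$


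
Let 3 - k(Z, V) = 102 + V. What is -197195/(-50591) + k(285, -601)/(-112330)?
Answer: 11062758834/2841443515 ≈ 3.8934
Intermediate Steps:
k(Z, V) = -99 - V (k(Z, V) = 3 - (102 + V) = 3 + (-102 - V) = -99 - V)
-197195/(-50591) + k(285, -601)/(-112330) = -197195/(-50591) + (-99 - 1*(-601))/(-112330) = -197195*(-1/50591) + (-99 + 601)*(-1/112330) = 197195/50591 + 502*(-1/112330) = 197195/50591 - 251/56165 = 11062758834/2841443515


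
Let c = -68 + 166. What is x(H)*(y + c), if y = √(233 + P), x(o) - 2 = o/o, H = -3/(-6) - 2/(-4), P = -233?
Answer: 294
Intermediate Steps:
H = 1 (H = -3*(-⅙) - 2*(-¼) = ½ + ½ = 1)
c = 98
x(o) = 3 (x(o) = 2 + o/o = 2 + 1 = 3)
y = 0 (y = √(233 - 233) = √0 = 0)
x(H)*(y + c) = 3*(0 + 98) = 3*98 = 294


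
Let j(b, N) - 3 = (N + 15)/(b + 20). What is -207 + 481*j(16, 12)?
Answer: 6387/4 ≈ 1596.8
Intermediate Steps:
j(b, N) = 3 + (15 + N)/(20 + b) (j(b, N) = 3 + (N + 15)/(b + 20) = 3 + (15 + N)/(20 + b))
-207 + 481*j(16, 12) = -207 + 481*((75 + 12 + 3*16)/(20 + 16)) = -207 + 481*((75 + 12 + 48)/36) = -207 + 481*((1/36)*135) = -207 + 481*(15/4) = -207 + 7215/4 = 6387/4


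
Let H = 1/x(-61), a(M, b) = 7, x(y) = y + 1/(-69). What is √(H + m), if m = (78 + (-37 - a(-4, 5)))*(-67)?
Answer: I*√40375790290/4210 ≈ 47.729*I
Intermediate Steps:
x(y) = -1/69 + y (x(y) = y - 1/69 = -1/69 + y)
H = -69/4210 (H = 1/(-1/69 - 61) = 1/(-4210/69) = -69/4210 ≈ -0.016390)
m = -2278 (m = (78 + (-37 - 1*7))*(-67) = (78 + (-37 - 7))*(-67) = (78 - 44)*(-67) = 34*(-67) = -2278)
√(H + m) = √(-69/4210 - 2278) = √(-9590449/4210) = I*√40375790290/4210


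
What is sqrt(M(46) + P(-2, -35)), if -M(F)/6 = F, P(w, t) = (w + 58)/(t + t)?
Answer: 2*I*sqrt(1730)/5 ≈ 16.637*I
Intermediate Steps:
P(w, t) = (58 + w)/(2*t) (P(w, t) = (58 + w)/((2*t)) = (58 + w)*(1/(2*t)) = (58 + w)/(2*t))
M(F) = -6*F
sqrt(M(46) + P(-2, -35)) = sqrt(-6*46 + (1/2)*(58 - 2)/(-35)) = sqrt(-276 + (1/2)*(-1/35)*56) = sqrt(-276 - 4/5) = sqrt(-1384/5) = 2*I*sqrt(1730)/5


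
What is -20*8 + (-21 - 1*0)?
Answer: -181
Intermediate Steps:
-20*8 + (-21 - 1*0) = -160 + (-21 + 0) = -160 - 21 = -181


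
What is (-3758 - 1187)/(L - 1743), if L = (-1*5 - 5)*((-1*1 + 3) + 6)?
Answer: 4945/1823 ≈ 2.7126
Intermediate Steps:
L = -80 (L = (-5 - 5)*((-1 + 3) + 6) = -10*(2 + 6) = -10*8 = -80)
(-3758 - 1187)/(L - 1743) = (-3758 - 1187)/(-80 - 1743) = -4945/(-1823) = -4945*(-1/1823) = 4945/1823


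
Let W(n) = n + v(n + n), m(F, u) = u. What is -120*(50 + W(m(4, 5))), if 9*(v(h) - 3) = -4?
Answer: -20720/3 ≈ -6906.7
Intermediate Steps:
v(h) = 23/9 (v(h) = 3 + (⅑)*(-4) = 3 - 4/9 = 23/9)
W(n) = 23/9 + n (W(n) = n + 23/9 = 23/9 + n)
-120*(50 + W(m(4, 5))) = -120*(50 + (23/9 + 5)) = -120*(50 + 68/9) = -120*518/9 = -20720/3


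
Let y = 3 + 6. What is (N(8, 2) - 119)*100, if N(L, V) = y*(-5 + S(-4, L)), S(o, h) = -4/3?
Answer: -17600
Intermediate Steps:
S(o, h) = -4/3 (S(o, h) = -4*⅓ = -4/3)
y = 9
N(L, V) = -57 (N(L, V) = 9*(-5 - 4/3) = 9*(-19/3) = -57)
(N(8, 2) - 119)*100 = (-57 - 119)*100 = -176*100 = -17600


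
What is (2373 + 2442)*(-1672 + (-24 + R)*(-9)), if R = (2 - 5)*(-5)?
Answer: -7660665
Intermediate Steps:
R = 15 (R = -3*(-5) = 15)
(2373 + 2442)*(-1672 + (-24 + R)*(-9)) = (2373 + 2442)*(-1672 + (-24 + 15)*(-9)) = 4815*(-1672 - 9*(-9)) = 4815*(-1672 + 81) = 4815*(-1591) = -7660665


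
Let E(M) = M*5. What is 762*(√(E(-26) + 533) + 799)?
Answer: 608838 + 762*√403 ≈ 6.2414e+5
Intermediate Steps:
E(M) = 5*M
762*(√(E(-26) + 533) + 799) = 762*(√(5*(-26) + 533) + 799) = 762*(√(-130 + 533) + 799) = 762*(√403 + 799) = 762*(799 + √403) = 608838 + 762*√403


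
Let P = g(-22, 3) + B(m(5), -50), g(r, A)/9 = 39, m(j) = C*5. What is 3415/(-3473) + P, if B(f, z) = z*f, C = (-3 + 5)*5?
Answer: -7466892/3473 ≈ -2150.0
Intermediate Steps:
C = 10 (C = 2*5 = 10)
m(j) = 50 (m(j) = 10*5 = 50)
g(r, A) = 351 (g(r, A) = 9*39 = 351)
B(f, z) = f*z
P = -2149 (P = 351 + 50*(-50) = 351 - 2500 = -2149)
3415/(-3473) + P = 3415/(-3473) - 2149 = 3415*(-1/3473) - 2149 = -3415/3473 - 2149 = -7466892/3473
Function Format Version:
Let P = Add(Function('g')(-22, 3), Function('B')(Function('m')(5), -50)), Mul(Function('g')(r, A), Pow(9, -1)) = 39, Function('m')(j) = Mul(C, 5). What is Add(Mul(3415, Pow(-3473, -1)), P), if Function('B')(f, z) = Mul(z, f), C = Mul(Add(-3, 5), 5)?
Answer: Rational(-7466892, 3473) ≈ -2150.0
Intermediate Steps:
C = 10 (C = Mul(2, 5) = 10)
Function('m')(j) = 50 (Function('m')(j) = Mul(10, 5) = 50)
Function('g')(r, A) = 351 (Function('g')(r, A) = Mul(9, 39) = 351)
Function('B')(f, z) = Mul(f, z)
P = -2149 (P = Add(351, Mul(50, -50)) = Add(351, -2500) = -2149)
Add(Mul(3415, Pow(-3473, -1)), P) = Add(Mul(3415, Pow(-3473, -1)), -2149) = Add(Mul(3415, Rational(-1, 3473)), -2149) = Add(Rational(-3415, 3473), -2149) = Rational(-7466892, 3473)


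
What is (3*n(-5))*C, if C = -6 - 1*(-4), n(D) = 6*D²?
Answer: -900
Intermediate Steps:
C = -2 (C = -6 + 4 = -2)
(3*n(-5))*C = (3*(6*(-5)²))*(-2) = (3*(6*25))*(-2) = (3*150)*(-2) = 450*(-2) = -900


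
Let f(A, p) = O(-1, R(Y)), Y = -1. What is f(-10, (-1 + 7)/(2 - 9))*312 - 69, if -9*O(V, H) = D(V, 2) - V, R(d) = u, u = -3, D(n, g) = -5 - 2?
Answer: 139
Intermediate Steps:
D(n, g) = -7
R(d) = -3
O(V, H) = 7/9 + V/9 (O(V, H) = -(-7 - V)/9 = 7/9 + V/9)
f(A, p) = 2/3 (f(A, p) = 7/9 + (1/9)*(-1) = 7/9 - 1/9 = 2/3)
f(-10, (-1 + 7)/(2 - 9))*312 - 69 = (2/3)*312 - 69 = 208 - 69 = 139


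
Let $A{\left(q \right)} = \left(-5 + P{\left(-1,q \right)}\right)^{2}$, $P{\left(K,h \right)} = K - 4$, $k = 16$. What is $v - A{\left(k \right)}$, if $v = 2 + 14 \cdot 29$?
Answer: $308$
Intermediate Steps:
$v = 408$ ($v = 2 + 406 = 408$)
$P{\left(K,h \right)} = -4 + K$
$A{\left(q \right)} = 100$ ($A{\left(q \right)} = \left(-5 - 5\right)^{2} = \left(-10\right)^{2} = 100$)
$v - A{\left(k \right)} = 408 - 100 = 308$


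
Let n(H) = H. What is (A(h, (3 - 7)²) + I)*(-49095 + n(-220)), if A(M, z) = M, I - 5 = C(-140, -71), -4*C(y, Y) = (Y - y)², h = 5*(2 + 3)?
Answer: 228870915/4 ≈ 5.7218e+7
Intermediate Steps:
h = 25 (h = 5*5 = 25)
C(y, Y) = -(Y - y)²/4
I = -4741/4 (I = 5 - (-71 - 1*(-140))²/4 = 5 - (-71 + 140)²/4 = 5 - ¼*69² = 5 - ¼*4761 = 5 - 4761/4 = -4741/4 ≈ -1185.3)
(A(h, (3 - 7)²) + I)*(-49095 + n(-220)) = (25 - 4741/4)*(-49095 - 220) = -4641/4*(-49315) = 228870915/4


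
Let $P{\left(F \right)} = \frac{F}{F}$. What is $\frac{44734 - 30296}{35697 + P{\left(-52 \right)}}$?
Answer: $\frac{7219}{17849} \approx 0.40445$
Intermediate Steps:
$P{\left(F \right)} = 1$
$\frac{44734 - 30296}{35697 + P{\left(-52 \right)}} = \frac{44734 - 30296}{35697 + 1} = \frac{14438}{35698} = 14438 \cdot \frac{1}{35698} = \frac{7219}{17849}$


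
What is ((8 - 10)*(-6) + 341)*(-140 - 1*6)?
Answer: -51538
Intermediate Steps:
((8 - 10)*(-6) + 341)*(-140 - 1*6) = (-2*(-6) + 341)*(-140 - 6) = (12 + 341)*(-146) = 353*(-146) = -51538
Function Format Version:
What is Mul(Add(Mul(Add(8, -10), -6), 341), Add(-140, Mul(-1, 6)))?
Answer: -51538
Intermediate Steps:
Mul(Add(Mul(Add(8, -10), -6), 341), Add(-140, Mul(-1, 6))) = Mul(Add(Mul(-2, -6), 341), Add(-140, -6)) = Mul(Add(12, 341), -146) = Mul(353, -146) = -51538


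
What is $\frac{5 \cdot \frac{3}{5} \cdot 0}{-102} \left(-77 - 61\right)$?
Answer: $0$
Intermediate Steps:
$\frac{5 \cdot \frac{3}{5} \cdot 0}{-102} \left(-77 - 61\right) = 5 \cdot 3 \cdot \frac{1}{5} \cdot 0 \left(- \frac{1}{102}\right) \left(-138\right) = 5 \cdot \frac{3}{5} \cdot 0 \left(- \frac{1}{102}\right) \left(-138\right) = 3 \cdot 0 \left(- \frac{1}{102}\right) \left(-138\right) = 0 \left(- \frac{1}{102}\right) \left(-138\right) = 0 \left(-138\right) = 0$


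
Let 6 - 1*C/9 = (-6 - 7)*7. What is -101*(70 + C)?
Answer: -95243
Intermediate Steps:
C = 873 (C = 54 - 9*(-6 - 7)*7 = 54 - (-117)*7 = 54 - 9*(-91) = 54 + 819 = 873)
-101*(70 + C) = -101*(70 + 873) = -101*943 = -95243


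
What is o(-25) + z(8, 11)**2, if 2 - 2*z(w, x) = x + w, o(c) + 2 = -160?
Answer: -359/4 ≈ -89.750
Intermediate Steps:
o(c) = -162 (o(c) = -2 - 160 = -162)
z(w, x) = 1 - w/2 - x/2 (z(w, x) = 1 - (x + w)/2 = 1 - (w + x)/2 = 1 + (-w/2 - x/2) = 1 - w/2 - x/2)
o(-25) + z(8, 11)**2 = -162 + (1 - 1/2*8 - 1/2*11)**2 = -162 + (1 - 4 - 11/2)**2 = -162 + (-17/2)**2 = -162 + 289/4 = -359/4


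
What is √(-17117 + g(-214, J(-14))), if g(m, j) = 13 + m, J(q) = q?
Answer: I*√17318 ≈ 131.6*I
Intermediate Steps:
√(-17117 + g(-214, J(-14))) = √(-17117 + (13 - 214)) = √(-17117 - 201) = √(-17318) = I*√17318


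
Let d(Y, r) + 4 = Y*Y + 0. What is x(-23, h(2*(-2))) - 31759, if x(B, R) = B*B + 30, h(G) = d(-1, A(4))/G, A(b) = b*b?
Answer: -31200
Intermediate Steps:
A(b) = b**2
d(Y, r) = -4 + Y**2 (d(Y, r) = -4 + (Y*Y + 0) = -4 + (Y**2 + 0) = -4 + Y**2)
h(G) = -3/G (h(G) = (-4 + (-1)**2)/G = (-4 + 1)/G = -3/G)
x(B, R) = 30 + B**2 (x(B, R) = B**2 + 30 = 30 + B**2)
x(-23, h(2*(-2))) - 31759 = (30 + (-23)**2) - 31759 = (30 + 529) - 31759 = 559 - 31759 = -31200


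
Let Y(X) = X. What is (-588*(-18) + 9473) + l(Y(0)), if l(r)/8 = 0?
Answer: 20057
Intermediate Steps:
l(r) = 0 (l(r) = 8*0 = 0)
(-588*(-18) + 9473) + l(Y(0)) = (-588*(-18) + 9473) + 0 = (10584 + 9473) + 0 = 20057 + 0 = 20057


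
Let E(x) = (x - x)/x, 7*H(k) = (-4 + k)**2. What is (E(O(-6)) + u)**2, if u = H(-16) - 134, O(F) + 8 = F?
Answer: 289444/49 ≈ 5907.0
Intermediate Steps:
O(F) = -8 + F
H(k) = (-4 + k)**2/7
E(x) = 0 (E(x) = 0/x = 0)
u = -538/7 (u = (-4 - 16)**2/7 - 134 = (1/7)*(-20)**2 - 134 = (1/7)*400 - 134 = 400/7 - 134 = -538/7 ≈ -76.857)
(E(O(-6)) + u)**2 = (0 - 538/7)**2 = (-538/7)**2 = 289444/49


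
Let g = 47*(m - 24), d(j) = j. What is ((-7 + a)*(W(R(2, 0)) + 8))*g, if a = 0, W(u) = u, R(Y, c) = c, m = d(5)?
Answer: 50008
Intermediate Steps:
m = 5
g = -893 (g = 47*(5 - 24) = 47*(-19) = -893)
((-7 + a)*(W(R(2, 0)) + 8))*g = ((-7 + 0)*(0 + 8))*(-893) = -7*8*(-893) = -56*(-893) = 50008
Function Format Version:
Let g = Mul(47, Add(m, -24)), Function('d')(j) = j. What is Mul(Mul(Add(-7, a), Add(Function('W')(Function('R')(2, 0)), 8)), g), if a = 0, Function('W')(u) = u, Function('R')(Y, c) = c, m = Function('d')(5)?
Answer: 50008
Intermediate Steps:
m = 5
g = -893 (g = Mul(47, Add(5, -24)) = Mul(47, -19) = -893)
Mul(Mul(Add(-7, a), Add(Function('W')(Function('R')(2, 0)), 8)), g) = Mul(Mul(Add(-7, 0), Add(0, 8)), -893) = Mul(Mul(-7, 8), -893) = Mul(-56, -893) = 50008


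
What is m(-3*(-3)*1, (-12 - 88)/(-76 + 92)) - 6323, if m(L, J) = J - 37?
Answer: -25465/4 ≈ -6366.3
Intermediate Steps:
m(L, J) = -37 + J
m(-3*(-3)*1, (-12 - 88)/(-76 + 92)) - 6323 = (-37 + (-12 - 88)/(-76 + 92)) - 6323 = (-37 - 100/16) - 6323 = (-37 - 100*1/16) - 6323 = (-37 - 25/4) - 6323 = -173/4 - 6323 = -25465/4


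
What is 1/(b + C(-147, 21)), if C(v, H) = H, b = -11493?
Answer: -1/11472 ≈ -8.7169e-5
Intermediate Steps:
1/(b + C(-147, 21)) = 1/(-11493 + 21) = 1/(-11472) = -1/11472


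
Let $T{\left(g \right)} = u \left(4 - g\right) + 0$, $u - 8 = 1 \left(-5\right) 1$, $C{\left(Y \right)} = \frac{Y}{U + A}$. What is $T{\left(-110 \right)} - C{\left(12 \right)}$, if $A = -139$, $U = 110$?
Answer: $\frac{9930}{29} \approx 342.41$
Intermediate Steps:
$C{\left(Y \right)} = - \frac{Y}{29}$ ($C{\left(Y \right)} = \frac{Y}{110 - 139} = \frac{Y}{-29} = - \frac{Y}{29}$)
$u = 3$ ($u = 8 + 1 \left(-5\right) 1 = 8 - 5 = 3$)
$T{\left(g \right)} = 12 - 3 g$ ($T{\left(g \right)} = 3 \left(4 - g\right) + 0 = \left(12 - 3 g\right) + 0 = 12 - 3 g$)
$T{\left(-110 \right)} - C{\left(12 \right)} = \left(12 - -330\right) - \left(- \frac{1}{29}\right) 12 = \left(12 + 330\right) - - \frac{12}{29} = 342 + \frac{12}{29} = \frac{9930}{29}$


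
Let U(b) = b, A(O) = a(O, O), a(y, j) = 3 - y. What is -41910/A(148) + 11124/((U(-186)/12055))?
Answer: -647889288/899 ≈ -7.2068e+5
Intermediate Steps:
A(O) = 3 - O
-41910/A(148) + 11124/((U(-186)/12055)) = -41910/(3 - 1*148) + 11124/((-186/12055)) = -41910/(3 - 148) + 11124/((-186*1/12055)) = -41910/(-145) + 11124/(-186/12055) = -41910*(-1/145) + 11124*(-12055/186) = 8382/29 - 22349970/31 = -647889288/899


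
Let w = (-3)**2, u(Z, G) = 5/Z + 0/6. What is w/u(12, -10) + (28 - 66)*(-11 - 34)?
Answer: 8658/5 ≈ 1731.6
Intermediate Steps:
u(Z, G) = 5/Z (u(Z, G) = 5/Z + 0*(1/6) = 5/Z + 0 = 5/Z)
w = 9
w/u(12, -10) + (28 - 66)*(-11 - 34) = 9/(5/12) + (28 - 66)*(-11 - 34) = 9/(5*(1/12)) - 38*(-45) = 9/(5/12) + 1710 = (12/5)*9 + 1710 = 108/5 + 1710 = 8658/5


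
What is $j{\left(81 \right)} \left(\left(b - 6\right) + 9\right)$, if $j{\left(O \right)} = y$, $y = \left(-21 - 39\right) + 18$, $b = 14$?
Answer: $-714$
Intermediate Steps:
$y = -42$ ($y = -60 + 18 = -42$)
$j{\left(O \right)} = -42$
$j{\left(81 \right)} \left(\left(b - 6\right) + 9\right) = - 42 \left(\left(14 - 6\right) + 9\right) = - 42 \left(8 + 9\right) = \left(-42\right) 17 = -714$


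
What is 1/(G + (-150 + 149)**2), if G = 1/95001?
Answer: 95001/95002 ≈ 0.99999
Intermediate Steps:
G = 1/95001 ≈ 1.0526e-5
1/(G + (-150 + 149)**2) = 1/(1/95001 + (-150 + 149)**2) = 1/(1/95001 + (-1)**2) = 1/(1/95001 + 1) = 1/(95002/95001) = 95001/95002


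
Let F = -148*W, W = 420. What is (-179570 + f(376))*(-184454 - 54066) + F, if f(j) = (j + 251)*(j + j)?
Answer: -69632159840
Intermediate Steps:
F = -62160 (F = -148*420 = -62160)
f(j) = 2*j*(251 + j) (f(j) = (251 + j)*(2*j) = 2*j*(251 + j))
(-179570 + f(376))*(-184454 - 54066) + F = (-179570 + 2*376*(251 + 376))*(-184454 - 54066) - 62160 = (-179570 + 2*376*627)*(-238520) - 62160 = (-179570 + 471504)*(-238520) - 62160 = 291934*(-238520) - 62160 = -69632097680 - 62160 = -69632159840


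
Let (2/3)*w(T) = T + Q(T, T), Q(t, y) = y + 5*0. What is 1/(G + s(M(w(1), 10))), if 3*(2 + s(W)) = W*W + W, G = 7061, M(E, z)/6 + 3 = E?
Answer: 1/7059 ≈ 0.00014166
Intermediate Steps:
Q(t, y) = y (Q(t, y) = y + 0 = y)
w(T) = 3*T (w(T) = 3*(T + T)/2 = 3*(2*T)/2 = 3*T)
M(E, z) = -18 + 6*E
s(W) = -2 + W/3 + W²/3 (s(W) = -2 + (W*W + W)/3 = -2 + (W² + W)/3 = -2 + (W + W²)/3 = -2 + (W/3 + W²/3) = -2 + W/3 + W²/3)
1/(G + s(M(w(1), 10))) = 1/(7061 + (-2 + (-18 + 6*(3*1))/3 + (-18 + 6*(3*1))²/3)) = 1/(7061 + (-2 + (-18 + 6*3)/3 + (-18 + 6*3)²/3)) = 1/(7061 + (-2 + (-18 + 18)/3 + (-18 + 18)²/3)) = 1/(7061 + (-2 + (⅓)*0 + (⅓)*0²)) = 1/(7061 + (-2 + 0 + (⅓)*0)) = 1/(7061 + (-2 + 0 + 0)) = 1/(7061 - 2) = 1/7059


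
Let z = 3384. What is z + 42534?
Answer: 45918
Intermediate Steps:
z + 42534 = 3384 + 42534 = 45918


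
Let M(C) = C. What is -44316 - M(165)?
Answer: -44481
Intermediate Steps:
-44316 - M(165) = -44316 - 1*165 = -44316 - 165 = -44481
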